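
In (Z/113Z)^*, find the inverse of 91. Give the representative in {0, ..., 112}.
Apply the extended Euclidean algorithm to (113, 91), tracking rows (r, s, t) with s·113 + t·91 = r. Each division r_prev = q·r_cur + r_new produces the new row as (previous row) − q·(current row):
  row A: (113, 1, 0)   [1·113 + 0·91 = 113]
  row B: (91, 0, 1)   [0·113 + 1·91 = 91]
  113 = 1·91 + 22   → row C = row A − 1·row B = (22, 1, −1)   [check: 1·113 − 1·91 = 22]
  91 = 4·22 + 3   → row D = row B − 4·row C = (3, −4, 5)   [check: −4·113 + 5·91 = 3]
  22 = 7·3 + 1   → row E = row C − 7·row D = (1, 29, −36)   [check: 29·113 − 36·91 = 1]
  3 = 3·1 + 0   → remainder 0, stop. gcd = 1 (last nonzero row E).
The gcd is 1, so 91 is invertible mod 113. The last nonzero row gives 29·113 − 36·91 = 1, so t = −36. So 91^(−1) ≡ −36 ≡ 77 (mod 113). Verify: 91 · 77 = 7007 ≡ 1 (mod 113). ✓

Final answer: 91^(−1) ≡ 77 (mod 113)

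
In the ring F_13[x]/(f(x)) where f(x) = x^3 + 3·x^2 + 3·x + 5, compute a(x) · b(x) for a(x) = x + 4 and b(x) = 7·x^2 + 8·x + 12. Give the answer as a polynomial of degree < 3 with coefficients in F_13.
a · b ≡ 2·x^2 + 10·x (mod f(x))

Multiply as integer polynomials: a · b = 7·x^3 + 36·x^2 + 44·x + 48. Reducing coefficients mod 13: a · b ≡ 7·x^3 + 10·x^2 + 5·x + 9. Now divide by f(x) = x^3 + 3·x^2 + 3·x + 5 in F_13[x], eliminating the leading term at each step:
  leading term 7·x^3: subtract (7)·f(x) = 7·x^3 + 8·x^2 + 8·x + 9, leaving 2·x^2 + 10·x (coefficients mod 13)
The degree is now < 3, so this is the remainder. Hence a · b ≡ 2·x^2 + 10·x in F_13[x]/(f).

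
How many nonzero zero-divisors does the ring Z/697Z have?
Z/697Z has 56 nonzero zero-divisors

In Z/697Z each nonzero element is either a unit (gcd with 697 is 1) or a zero-divisor (gcd > 1). The number of units is φ(697): factorise 697 = 17 · 41, so φ(697) = (17 − 1) · (41 − 1) = 16 · 40 = 640. The nonzero elements number 697 − 1 = 696. Hence the nonzero zero-divisors number 696 − 640 = 56.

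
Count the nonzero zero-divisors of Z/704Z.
Z/704Z has 383 nonzero zero-divisors

In Z/704Z each nonzero element is either a unit (gcd with 704 is 1) or a zero-divisor (gcd > 1). The number of units is φ(704): factorise 704 = 2^6 · 11, so φ(704) = (2^6 − 2^5) · (11 − 1) = 32 · 10 = 320. The nonzero elements number 704 − 1 = 703. Hence the nonzero zero-divisors number 703 − 320 = 383.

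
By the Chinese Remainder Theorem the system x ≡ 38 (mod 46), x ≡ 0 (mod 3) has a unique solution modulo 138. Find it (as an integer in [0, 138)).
The moduli 46, 3 are pairwise coprime, so by the CRT there is a unique solution mod 46·3 = 138.
Solve by successive substitution. Start with x ≡ 38 (mod 46).
  Combine with x ≡ 0 (mod 3): write x = 38 + 46·t and require 38 + 46·t ≡ 0 (mod 3), i.e. 46·t ≡ 0 − 38 ≡ 1 (mod 3). Since 46^(−1) ≡ 1 (mod 3) (46 ≡ 1 (mod 3)), t ≡ 1·1 ≡ 1 (mod 3). So x ≡ 38 + 46·1 = 84 (mod 138).
Unique solution in [0, 138): x = 84.

Final answer: x ≡ 84 (mod 138); the representative in [0, 138) is 84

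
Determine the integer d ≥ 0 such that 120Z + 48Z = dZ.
(120, 48) = (24); d = 24

In the PID Z, (a, b) is generated by gcd(a, b). Compute gcd(120, 48) with the extended Euclidean algorithm, tracking rows (r, s, t) with s·120 + t·48 = r:
  row A: (120, 1, 0)   [1·120 + 0·48 = 120]
  row B: (48, 0, 1)   [0·120 + 1·48 = 48]
  120 = 2·48 + 24   → row C = row A − 2·row B = (24, 1, −2)   [check: 1·120 − 2·48 = 24]
  48 = 2·24 + 0   → remainder 0, stop. gcd = 24 (last nonzero row C).
So gcd(120, 48) = 24, with Bézout identity 1·120 − 2·48 = 24. Containment (⊇): the Bézout identity exhibits 24 as an element of (120, 48), giving (24) ⊆ (120, 48). Containment (⊆): since 24 | 120 and 24 | 48 (120 = 24·5, 48 = 24·2), every Z-linear combination of 120 and 48 is divisible by 24, so (120, 48) ⊆ (24). Therefore (120, 48) = (24), d = 24.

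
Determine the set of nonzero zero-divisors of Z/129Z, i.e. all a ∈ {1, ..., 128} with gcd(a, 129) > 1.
nonzero zero-divisors of Z/129Z = {3, 6, 9, 12, 15, 18, 21, 24, 27, 30, 33, 36, 39, 42, 43, 45, 48, 51, 54, 57, 60, 63, 66, 69, 72, 75, 78, 81, 84, 86, 87, 90, 93, 96, 99, 102, 105, 108, 111, 114, 117, 120, 123, 126}

An element a ∈ Z/129Z (with a ≠ 0) is a zero-divisor iff gcd(a, 129) > 1 (because a is a unit precisely when gcd(a, n) = 1, and in Z/nZ every nonzero, non-unit element is a zero-divisor). Scan a = 1, ..., 128 and keep those with gcd(a, 129) > 1:
  gcd(3, 129) = 3, gcd(6, 129) = 3, gcd(9, 129) = 3, gcd(12, 129) = 3, gcd(15, 129) = 3, gcd(18, 129) = 3, gcd(21, 129) = 3, gcd(24, 129) = 3, gcd(27, 129) = 3, gcd(30, 129) = 3, gcd(33, 129) = 3, gcd(36, 129) = 3, gcd(39, 129) = 3, gcd(42, 129) = 3, gcd(43, 129) = 43, gcd(45, 129) = 3, gcd(48, 129) = 3, gcd(51, 129) = 3, gcd(54, 129) = 3, gcd(57, 129) = 3, gcd(60, 129) = 3, gcd(63, 129) = 3, gcd(66, 129) = 3, gcd(69, 129) = 3, gcd(72, 129) = 3, gcd(75, 129) = 3, gcd(78, 129) = 3, gcd(81, 129) = 3, gcd(84, 129) = 3, gcd(86, 129) = 43, gcd(87, 129) = 3, gcd(90, 129) = 3, gcd(93, 129) = 3, gcd(96, 129) = 3, gcd(99, 129) = 3, gcd(102, 129) = 3, gcd(105, 129) = 3, gcd(108, 129) = 3, gcd(111, 129) = 3, gcd(114, 129) = 3, gcd(117, 129) = 3, gcd(120, 129) = 3, gcd(123, 129) = 3, gcd(126, 129) = 3.
All other a ∈ {1, ..., 128} have gcd(a, 129) = 1 and are units. So the nonzero zero-divisors are exactly the 44 values of a appearing in this scan.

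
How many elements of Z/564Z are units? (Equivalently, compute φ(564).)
Z/564Z has φ(564) = 184 units

An element a ∈ Z/564Z is a unit iff gcd(a, 564) = 1, so the number of units is φ(564). φ is multiplicative, with φ(p^e) = p^e − p^(e−1). Factorise 564 = 2^2 · 3 · 47. Then
  φ(564) = (2^2 − 2^1) · (3 − 1) · (47 − 1) = 2 · 2 · 46 = 184.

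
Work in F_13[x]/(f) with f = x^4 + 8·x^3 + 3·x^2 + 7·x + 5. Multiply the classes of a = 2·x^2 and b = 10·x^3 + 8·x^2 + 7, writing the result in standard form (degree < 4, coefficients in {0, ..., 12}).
Multiply as integer polynomials: a · b = 20·x^5 + 16·x^4 + 14·x^2. Reducing coefficients mod 13: a · b ≡ 7·x^5 + 3·x^4 + x^2. Now divide by f(x) = x^4 + 8·x^3 + 3·x^2 + 7·x + 5 in F_13[x], eliminating the leading term at each step:
  leading term 7·x^5: subtract (7·x)·f(x) = 7·x^5 + 4·x^4 + 8·x^3 + 10·x^2 + 9·x, leaving 12·x^4 + 5·x^3 + 4·x^2 + 4·x (coefficients mod 13)
  leading term 12·x^4: subtract (12)·f(x) = 12·x^4 + 5·x^3 + 10·x^2 + 6·x + 8, leaving 7·x^2 + 11·x + 5 (coefficients mod 13)
The degree is now < 4, so this is the remainder. Hence a · b ≡ 7·x^2 + 11·x + 5 in F_13[x]/(f).

Final answer: a · b ≡ 7·x^2 + 11·x + 5 (mod f(x))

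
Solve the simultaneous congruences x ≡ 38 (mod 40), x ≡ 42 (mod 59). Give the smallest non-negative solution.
x ≡ 278 (mod 2360); the representative in [0, 2360) is 278

The moduli 40, 59 are pairwise coprime, so by the CRT there is a unique solution mod 40·59 = 2360.
Solve by successive substitution. Start with x ≡ 38 (mod 40).
  Combine with x ≡ 42 (mod 59): write x = 38 + 40·t and require 38 + 40·t ≡ 42 (mod 59), i.e. 40·t ≡ 42 − 38 ≡ 4 (mod 59). Since 40^(−1) ≡ 31 (mod 59), t ≡ 31·4 ≡ 6 (mod 59). So x ≡ 38 + 40·6 = 278 (mod 2360).
Unique solution in [0, 2360): x = 278.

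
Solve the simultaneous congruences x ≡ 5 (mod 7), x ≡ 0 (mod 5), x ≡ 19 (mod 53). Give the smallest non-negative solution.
x ≡ 390 (mod 1855); the representative in [0, 1855) is 390

The moduli 7, 5, 53 are pairwise coprime, so by the CRT there is a unique solution mod 7·5·53 = 1855.
Solve by successive substitution. Start with x ≡ 5 (mod 7).
  Combine with x ≡ 0 (mod 5): write x = 5 + 7·t and require 5 + 7·t ≡ 0 (mod 5), i.e. 7·t ≡ 0 − 5 ≡ 0 (mod 5). Since 7^(−1) ≡ 3 (mod 5) (7 ≡ 2 (mod 5)), t ≡ 3·0 ≡ 0 (mod 5). So x ≡ 5 + 7·0 = 5 (mod 35).
  Combine with x ≡ 19 (mod 53): write x = 5 + 35·t and require 5 + 35·t ≡ 19 (mod 53), i.e. 35·t ≡ 19 − 5 ≡ 14 (mod 53). Since 35^(−1) ≡ 50 (mod 53), t ≡ 50·14 ≡ 11 (mod 53). So x ≡ 5 + 35·11 = 390 (mod 1855).
Unique solution in [0, 1855): x = 390.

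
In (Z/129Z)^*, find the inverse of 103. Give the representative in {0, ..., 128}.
103^(−1) ≡ 124 (mod 129)

Apply the extended Euclidean algorithm to (129, 103), tracking rows (r, s, t) with s·129 + t·103 = r. Each division r_prev = q·r_cur + r_new produces the new row as (previous row) − q·(current row):
  row A: (129, 1, 0)   [1·129 + 0·103 = 129]
  row B: (103, 0, 1)   [0·129 + 1·103 = 103]
  129 = 1·103 + 26   → row C = row A − 1·row B = (26, 1, −1)   [check: 1·129 − 1·103 = 26]
  103 = 3·26 + 25   → row D = row B − 3·row C = (25, −3, 4)   [check: −3·129 + 4·103 = 25]
  26 = 1·25 + 1   → row E = row C − 1·row D = (1, 4, −5)   [check: 4·129 − 5·103 = 1]
  25 = 25·1 + 0   → remainder 0, stop. gcd = 1 (last nonzero row E).
The gcd is 1, so 103 is invertible mod 129. The last nonzero row gives 4·129 − 5·103 = 1, so t = −5. So 103^(−1) ≡ −5 ≡ 124 (mod 129). Verify: 103 · 124 = 12772 ≡ 1 (mod 129). ✓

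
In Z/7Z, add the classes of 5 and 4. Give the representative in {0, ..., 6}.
2

Both summands are already reduced mod 7. 5 + 4 = 9; 9 = 1·7 + 2, so (5 + 4) mod 7 = 2.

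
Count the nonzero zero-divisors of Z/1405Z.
In Z/1405Z each nonzero element is either a unit (gcd with 1405 is 1) or a zero-divisor (gcd > 1). The number of units is φ(1405): factorise 1405 = 5 · 281, so φ(1405) = (5 − 1) · (281 − 1) = 4 · 280 = 1120. The nonzero elements number 1405 − 1 = 1404. Hence the nonzero zero-divisors number 1404 − 1120 = 284.

Final answer: Z/1405Z has 284 nonzero zero-divisors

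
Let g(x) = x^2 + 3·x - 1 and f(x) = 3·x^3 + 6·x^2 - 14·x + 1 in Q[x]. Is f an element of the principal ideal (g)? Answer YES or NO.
NO

In Q[x] the ideal (g) consists of all multiples of g, so f ∈ (g) iff g | f, i.e. iff the remainder of f on division by g is 0. Divide f by g (g is monic, so eliminate the leading term of the running remainder at each step):
  leading term 3·x^3: subtract (3·x)·g(x) = 3·x^3 + 9·x^2 - 3·x, leaving -3·x^2 - 11·x + 1
  leading term -3·x^2: subtract (-3)·g(x) = -3·x^2 - 9·x + 3, leaving -2·x - 2
The remainder r(x) = -2·x - 2 ≠ 0 (and deg r < deg g), so g ∤ f, i.e. f ∉ (g).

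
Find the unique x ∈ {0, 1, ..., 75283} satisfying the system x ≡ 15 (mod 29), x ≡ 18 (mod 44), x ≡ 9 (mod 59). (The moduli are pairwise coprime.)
x ≡ 43138 (mod 75284); the representative in [0, 75284) is 43138

The moduli 29, 44, 59 are pairwise coprime, so by the CRT there is a unique solution mod 29·44·59 = 75284.
Solve by successive substitution. Start with x ≡ 15 (mod 29).
  Combine with x ≡ 18 (mod 44): write x = 15 + 29·t and require 15 + 29·t ≡ 18 (mod 44), i.e. 29·t ≡ 18 − 15 ≡ 3 (mod 44). Since 29^(−1) ≡ 41 (mod 44), t ≡ 41·3 ≡ 35 (mod 44). So x ≡ 15 + 29·35 = 1030 (mod 1276).
  Combine with x ≡ 9 (mod 59): write x = 1030 + 1276·t and require 1030 + 1276·t ≡ 9 (mod 59), i.e. 1276·t ≡ 9 − 1030 ≡ 41 (mod 59). Since 1276^(−1) ≡ 8 (mod 59) (1276 ≡ 37 (mod 59)), t ≡ 8·41 ≡ 33 (mod 59). So x ≡ 1030 + 1276·33 = 43138 (mod 75284).
Unique solution in [0, 75284): x = 43138.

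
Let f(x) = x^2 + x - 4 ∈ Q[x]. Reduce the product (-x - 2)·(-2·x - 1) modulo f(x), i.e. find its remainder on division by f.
a · b ≡ 3·x + 10 (mod f(x))

First multiply in Q[x] without reducing: a · b = 2·x^2 + 5·x + 2. Now divide by f(x) = x^2 + x - 4, eliminating the leading term at each step:
  leading term 2·x^2: subtract (2)·f(x) = 2·x^2 + 2·x - 8, leaving 3·x + 10
The degree is now < 2, so this is the remainder. Hence a · b ≡ 3·x + 10 in Q[x]/(f).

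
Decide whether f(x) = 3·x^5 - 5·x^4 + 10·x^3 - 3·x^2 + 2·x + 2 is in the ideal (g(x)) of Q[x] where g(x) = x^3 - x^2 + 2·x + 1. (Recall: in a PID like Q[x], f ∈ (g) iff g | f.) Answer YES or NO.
In Q[x] the ideal (g) consists of all multiples of g, so f ∈ (g) iff g | f, i.e. iff the remainder of f on division by g is 0. Divide f by g (g is monic, so eliminate the leading term of the running remainder at each step):
  leading term 3·x^5: subtract (3·x^2)·g(x) = 3·x^5 - 3·x^4 + 6·x^3 + 3·x^2, leaving -2·x^4 + 4·x^3 - 6·x^2 + 2·x + 2
  leading term -2·x^4: subtract (-2·x)·g(x) = -2·x^4 + 2·x^3 - 4·x^2 - 2·x, leaving 2·x^3 - 2·x^2 + 4·x + 2
  leading term 2·x^3: subtract (2)·g(x) = 2·x^3 - 2·x^2 + 4·x + 2, leaving 0
The remainder is 0, so f(x) = g(x) · h(x) with h(x) = 3·x^2 - 2·x + 2. Hence g | f, i.e. f ∈ (g).

Final answer: YES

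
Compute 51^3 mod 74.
Use repeated squaring. Binary(3) = 11. Walk through the bits of the exponent 3 left-to-right: at each bit after the leading one, square the running value, then multiply by 51 if the bit is 1 (always reducing mod 74):
  bit 1 = 1 (leading): start with 51.
  bit 2 = 1: square 51^2 = 2601 ≡ 11; bit is 1, so multiply 11·51 = 561 ≡ 43 (mod 74).
Final value: 51^3 ≡ 43 (mod 74).

Final answer: 43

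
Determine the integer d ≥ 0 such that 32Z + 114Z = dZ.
In the PID Z, (a, b) is generated by gcd(a, b). Compute gcd(114, 32) with the extended Euclidean algorithm, tracking rows (r, s, t) with s·114 + t·32 = r:
  row A: (114, 1, 0)   [1·114 + 0·32 = 114]
  row B: (32, 0, 1)   [0·114 + 1·32 = 32]
  114 = 3·32 + 18   → row C = row A − 3·row B = (18, 1, −3)   [check: 1·114 − 3·32 = 18]
  32 = 1·18 + 14   → row D = row B − 1·row C = (14, −1, 4)   [check: −1·114 + 4·32 = 14]
  18 = 1·14 + 4   → row E = row C − 1·row D = (4, 2, −7)   [check: 2·114 − 7·32 = 4]
  14 = 3·4 + 2   → row F = row D − 3·row E = (2, −7, 25)   [check: −7·114 + 25·32 = 2]
  4 = 2·2 + 0   → remainder 0, stop. gcd = 2 (last nonzero row F).
So gcd(32, 114) = 2, with Bézout identity −7·114 + 25·32 = 2. Containment (⊇): the Bézout identity exhibits 2 as an element of (32, 114), giving (2) ⊆ (32, 114). Containment (⊆): since 2 | 32 and 2 | 114 (32 = 2·16, 114 = 2·57), every Z-linear combination of 32 and 114 is divisible by 2, so (32, 114) ⊆ (2). Therefore (32, 114) = (2), d = 2.

Final answer: (32, 114) = (2); d = 2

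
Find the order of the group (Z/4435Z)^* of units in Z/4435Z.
(Z/4435Z)^* consists of the classes a with gcd(a, 4435) = 1, so its order is φ(4435). φ is multiplicative, with φ(p^e) = p^e − p^(e−1). Factorise 4435 = 5 · 887. Then
  φ(4435) = (5 − 1) · (887 − 1) = 4 · 886 = 3544.
Thus |(Z/4435Z)^*| = 3544.

Final answer: |(Z/4435Z)^*| = 3544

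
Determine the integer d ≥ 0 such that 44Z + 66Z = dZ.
(44, 66) = (22); d = 22

In the PID Z, (a, b) is generated by gcd(a, b). Compute gcd(66, 44) with the extended Euclidean algorithm, tracking rows (r, s, t) with s·66 + t·44 = r:
  row A: (66, 1, 0)   [1·66 + 0·44 = 66]
  row B: (44, 0, 1)   [0·66 + 1·44 = 44]
  66 = 1·44 + 22   → row C = row A − 1·row B = (22, 1, −1)   [check: 1·66 − 1·44 = 22]
  44 = 2·22 + 0   → remainder 0, stop. gcd = 22 (last nonzero row C).
So gcd(44, 66) = 22, with Bézout identity 1·66 − 1·44 = 22. Containment (⊇): the Bézout identity exhibits 22 as an element of (44, 66), giving (22) ⊆ (44, 66). Containment (⊆): since 22 | 44 and 22 | 66 (44 = 22·2, 66 = 22·3), every Z-linear combination of 44 and 66 is divisible by 22, so (44, 66) ⊆ (22). Therefore (44, 66) = (22), d = 22.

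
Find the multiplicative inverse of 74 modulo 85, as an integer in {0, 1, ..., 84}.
Apply the extended Euclidean algorithm to (85, 74), tracking rows (r, s, t) with s·85 + t·74 = r. Each division r_prev = q·r_cur + r_new produces the new row as (previous row) − q·(current row):
  row A: (85, 1, 0)   [1·85 + 0·74 = 85]
  row B: (74, 0, 1)   [0·85 + 1·74 = 74]
  85 = 1·74 + 11   → row C = row A − 1·row B = (11, 1, −1)   [check: 1·85 − 1·74 = 11]
  74 = 6·11 + 8   → row D = row B − 6·row C = (8, −6, 7)   [check: −6·85 + 7·74 = 8]
  11 = 1·8 + 3   → row E = row C − 1·row D = (3, 7, −8)   [check: 7·85 − 8·74 = 3]
  8 = 2·3 + 2   → row F = row D − 2·row E = (2, −20, 23)   [check: −20·85 + 23·74 = 2]
  3 = 1·2 + 1   → row G = row E − 1·row F = (1, 27, −31)   [check: 27·85 − 31·74 = 1]
  2 = 2·1 + 0   → remainder 0, stop. gcd = 1 (last nonzero row G).
The gcd is 1, so 74 is invertible mod 85. The last nonzero row gives 27·85 − 31·74 = 1, so t = −31. So 74^(−1) ≡ −31 ≡ 54 (mod 85). Verify: 74 · 54 = 3996 ≡ 1 (mod 85). ✓

Final answer: 74^(−1) ≡ 54 (mod 85)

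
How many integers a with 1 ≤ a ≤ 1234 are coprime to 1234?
616

The number of a ∈ {1, ..., 1234} with gcd(a, 1234) = 1 is by definition Euler's totient φ(1234). φ is multiplicative, with φ(p^e) = p^e − p^(e−1). Factorise 1234 = 2 · 617. Then
  φ(1234) = (2 − 1) · (617 − 1) = 1 · 616 = 616.
So there are 616 such integers.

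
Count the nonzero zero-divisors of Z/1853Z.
In Z/1853Z each nonzero element is either a unit (gcd with 1853 is 1) or a zero-divisor (gcd > 1). The number of units is φ(1853): factorise 1853 = 17 · 109, so φ(1853) = (17 − 1) · (109 − 1) = 16 · 108 = 1728. The nonzero elements number 1853 − 1 = 1852. Hence the nonzero zero-divisors number 1852 − 1728 = 124.

Final answer: Z/1853Z has 124 nonzero zero-divisors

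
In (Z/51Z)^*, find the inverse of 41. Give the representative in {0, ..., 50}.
Apply the extended Euclidean algorithm to (51, 41), tracking rows (r, s, t) with s·51 + t·41 = r. Each division r_prev = q·r_cur + r_new produces the new row as (previous row) − q·(current row):
  row A: (51, 1, 0)   [1·51 + 0·41 = 51]
  row B: (41, 0, 1)   [0·51 + 1·41 = 41]
  51 = 1·41 + 10   → row C = row A − 1·row B = (10, 1, −1)   [check: 1·51 − 1·41 = 10]
  41 = 4·10 + 1   → row D = row B − 4·row C = (1, −4, 5)   [check: −4·51 + 5·41 = 1]
  10 = 10·1 + 0   → remainder 0, stop. gcd = 1 (last nonzero row D).
The gcd is 1, so 41 is invertible mod 51. The last nonzero row gives −4·51 + 5·41 = 1, so t = 5. So 41^(−1) ≡ 5 (mod 51). Verify: 41 · 5 = 205 ≡ 1 (mod 51). ✓

Final answer: 41^(−1) ≡ 5 (mod 51)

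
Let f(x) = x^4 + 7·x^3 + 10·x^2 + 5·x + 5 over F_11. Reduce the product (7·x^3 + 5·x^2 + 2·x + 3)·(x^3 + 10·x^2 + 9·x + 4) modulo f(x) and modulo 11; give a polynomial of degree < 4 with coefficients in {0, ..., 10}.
Multiply as integer polynomials: a · b = 7·x^6 + 75·x^5 + 115·x^4 + 96·x^3 + 68·x^2 + 35·x + 12. Reducing coefficients mod 11: a · b ≡ 7·x^6 + 9·x^5 + 5·x^4 + 8·x^3 + 2·x^2 + 2·x + 1. Now divide by f(x) = x^4 + 7·x^3 + 10·x^2 + 5·x + 5 in F_11[x], eliminating the leading term at each step:
  leading term 7·x^6: subtract (7·x^2)·f(x) = 7·x^6 + 5·x^5 + 4·x^4 + 2·x^3 + 2·x^2, leaving 4·x^5 + x^4 + 6·x^3 + 2·x + 1 (coefficients mod 11)
  leading term 4·x^5: subtract (4·x)·f(x) = 4·x^5 + 6·x^4 + 7·x^3 + 9·x^2 + 9·x, leaving 6·x^4 + 10·x^3 + 2·x^2 + 4·x + 1 (coefficients mod 11)
  leading term 6·x^4: subtract (6)·f(x) = 6·x^4 + 9·x^3 + 5·x^2 + 8·x + 8, leaving x^3 + 8·x^2 + 7·x + 4 (coefficients mod 11)
The degree is now < 4, so this is the remainder. Hence a · b ≡ x^3 + 8·x^2 + 7·x + 4 in F_11[x]/(f).

Final answer: a · b ≡ x^3 + 8·x^2 + 7·x + 4 (mod f(x))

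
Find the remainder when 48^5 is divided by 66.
12

Use repeated squaring. Binary(5) = 101. Walk through the bits of the exponent 5 left-to-right: at each bit after the leading one, square the running value, then multiply by 48 if the bit is 1 (always reducing mod 66):
  bit 1 = 1 (leading): start with 48.
  bit 2 = 0: square 48^2 = 2304 ≡ 60 (mod 66).
  bit 3 = 1: square 60^2 = 3600 ≡ 36; bit is 1, so multiply 36·48 = 1728 ≡ 12 (mod 66).
Final value: 48^5 ≡ 12 (mod 66).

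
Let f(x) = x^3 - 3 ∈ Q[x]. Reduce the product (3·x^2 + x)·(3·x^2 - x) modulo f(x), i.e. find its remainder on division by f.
First multiply in Q[x] without reducing: a · b = 9·x^4 - x^2. Now divide by f(x) = x^3 - 3, eliminating the leading term at each step:
  leading term 9·x^4: subtract (9·x)·f(x) = 9·x^4 - 27·x, leaving -x^2 + 27·x
The degree is now < 3, so this is the remainder. Hence a · b ≡ -x^2 + 27·x in Q[x]/(f).

Final answer: a · b ≡ -x^2 + 27·x (mod f(x))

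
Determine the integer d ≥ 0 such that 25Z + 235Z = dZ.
In the PID Z, (a, b) is generated by gcd(a, b). Compute gcd(235, 25) with the extended Euclidean algorithm, tracking rows (r, s, t) with s·235 + t·25 = r:
  row A: (235, 1, 0)   [1·235 + 0·25 = 235]
  row B: (25, 0, 1)   [0·235 + 1·25 = 25]
  235 = 9·25 + 10   → row C = row A − 9·row B = (10, 1, −9)   [check: 1·235 − 9·25 = 10]
  25 = 2·10 + 5   → row D = row B − 2·row C = (5, −2, 19)   [check: −2·235 + 19·25 = 5]
  10 = 2·5 + 0   → remainder 0, stop. gcd = 5 (last nonzero row D).
So gcd(25, 235) = 5, with Bézout identity −2·235 + 19·25 = 5. Containment (⊇): the Bézout identity exhibits 5 as an element of (25, 235), giving (5) ⊆ (25, 235). Containment (⊆): since 5 | 25 and 5 | 235 (25 = 5·5, 235 = 5·47), every Z-linear combination of 25 and 235 is divisible by 5, so (25, 235) ⊆ (5). Therefore (25, 235) = (5), d = 5.

Final answer: (25, 235) = (5); d = 5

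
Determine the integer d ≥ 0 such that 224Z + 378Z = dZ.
In the PID Z, (a, b) is generated by gcd(a, b). Compute gcd(378, 224) with the extended Euclidean algorithm, tracking rows (r, s, t) with s·378 + t·224 = r:
  row A: (378, 1, 0)   [1·378 + 0·224 = 378]
  row B: (224, 0, 1)   [0·378 + 1·224 = 224]
  378 = 1·224 + 154   → row C = row A − 1·row B = (154, 1, −1)   [check: 1·378 − 1·224 = 154]
  224 = 1·154 + 70   → row D = row B − 1·row C = (70, −1, 2)   [check: −1·378 + 2·224 = 70]
  154 = 2·70 + 14   → row E = row C − 2·row D = (14, 3, −5)   [check: 3·378 − 5·224 = 14]
  70 = 5·14 + 0   → remainder 0, stop. gcd = 14 (last nonzero row E).
So gcd(224, 378) = 14, with Bézout identity 3·378 − 5·224 = 14. Containment (⊇): the Bézout identity exhibits 14 as an element of (224, 378), giving (14) ⊆ (224, 378). Containment (⊆): since 14 | 224 and 14 | 378 (224 = 14·16, 378 = 14·27), every Z-linear combination of 224 and 378 is divisible by 14, so (224, 378) ⊆ (14). Therefore (224, 378) = (14), d = 14.

Final answer: (224, 378) = (14); d = 14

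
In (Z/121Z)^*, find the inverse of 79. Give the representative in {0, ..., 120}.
Apply the extended Euclidean algorithm to (121, 79), tracking rows (r, s, t) with s·121 + t·79 = r. Each division r_prev = q·r_cur + r_new produces the new row as (previous row) − q·(current row):
  row A: (121, 1, 0)   [1·121 + 0·79 = 121]
  row B: (79, 0, 1)   [0·121 + 1·79 = 79]
  121 = 1·79 + 42   → row C = row A − 1·row B = (42, 1, −1)   [check: 1·121 − 1·79 = 42]
  79 = 1·42 + 37   → row D = row B − 1·row C = (37, −1, 2)   [check: −1·121 + 2·79 = 37]
  42 = 1·37 + 5   → row E = row C − 1·row D = (5, 2, −3)   [check: 2·121 − 3·79 = 5]
  37 = 7·5 + 2   → row F = row D − 7·row E = (2, −15, 23)   [check: −15·121 + 23·79 = 2]
  5 = 2·2 + 1   → row G = row E − 2·row F = (1, 32, −49)   [check: 32·121 − 49·79 = 1]
  2 = 2·1 + 0   → remainder 0, stop. gcd = 1 (last nonzero row G).
The gcd is 1, so 79 is invertible mod 121. The last nonzero row gives 32·121 − 49·79 = 1, so t = −49. So 79^(−1) ≡ −49 ≡ 72 (mod 121). Verify: 79 · 72 = 5688 ≡ 1 (mod 121). ✓

Final answer: 79^(−1) ≡ 72 (mod 121)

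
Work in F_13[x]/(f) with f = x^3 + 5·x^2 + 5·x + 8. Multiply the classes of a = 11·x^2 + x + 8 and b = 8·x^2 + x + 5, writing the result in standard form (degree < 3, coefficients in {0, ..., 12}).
Multiply as integer polynomials: a · b = 88·x^4 + 19·x^3 + 120·x^2 + 13·x + 40. Reducing coefficients mod 13: a · b ≡ 10·x^4 + 6·x^3 + 3·x^2 + 1. Now divide by f(x) = x^3 + 5·x^2 + 5·x + 8 in F_13[x], eliminating the leading term at each step:
  leading term 10·x^4: subtract (10·x)·f(x) = 10·x^4 + 11·x^3 + 11·x^2 + 2·x, leaving 8·x^3 + 5·x^2 + 11·x + 1 (coefficients mod 13)
  leading term 8·x^3: subtract (8)·f(x) = 8·x^3 + x^2 + x + 12, leaving 4·x^2 + 10·x + 2 (coefficients mod 13)
The degree is now < 3, so this is the remainder. Hence a · b ≡ 4·x^2 + 10·x + 2 in F_13[x]/(f).

Final answer: a · b ≡ 4·x^2 + 10·x + 2 (mod f(x))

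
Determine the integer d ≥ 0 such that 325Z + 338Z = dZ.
In the PID Z, (a, b) is generated by gcd(a, b). Compute gcd(338, 325) with the extended Euclidean algorithm, tracking rows (r, s, t) with s·338 + t·325 = r:
  row A: (338, 1, 0)   [1·338 + 0·325 = 338]
  row B: (325, 0, 1)   [0·338 + 1·325 = 325]
  338 = 1·325 + 13   → row C = row A − 1·row B = (13, 1, −1)   [check: 1·338 − 1·325 = 13]
  325 = 25·13 + 0   → remainder 0, stop. gcd = 13 (last nonzero row C).
So gcd(325, 338) = 13, with Bézout identity 1·338 − 1·325 = 13. Containment (⊇): the Bézout identity exhibits 13 as an element of (325, 338), giving (13) ⊆ (325, 338). Containment (⊆): since 13 | 325 and 13 | 338 (325 = 13·25, 338 = 13·26), every Z-linear combination of 325 and 338 is divisible by 13, so (325, 338) ⊆ (13). Therefore (325, 338) = (13), d = 13.

Final answer: (325, 338) = (13); d = 13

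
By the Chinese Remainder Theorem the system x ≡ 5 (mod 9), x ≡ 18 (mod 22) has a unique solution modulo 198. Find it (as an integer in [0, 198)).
x ≡ 194 (mod 198); the representative in [0, 198) is 194

The moduli 9, 22 are pairwise coprime, so by the CRT there is a unique solution mod 9·22 = 198.
Solve by successive substitution. Start with x ≡ 5 (mod 9).
  Combine with x ≡ 18 (mod 22): write x = 5 + 9·t and require 5 + 9·t ≡ 18 (mod 22), i.e. 9·t ≡ 18 − 5 ≡ 13 (mod 22). Since 9^(−1) ≡ 5 (mod 22), t ≡ 5·13 ≡ 21 (mod 22). So x ≡ 5 + 9·21 = 194 (mod 198).
Unique solution in [0, 198): x = 194.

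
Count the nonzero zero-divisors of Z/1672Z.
In Z/1672Z each nonzero element is either a unit (gcd with 1672 is 1) or a zero-divisor (gcd > 1). The number of units is φ(1672): factorise 1672 = 2^3 · 11 · 19, so φ(1672) = (2^3 − 2^2) · (11 − 1) · (19 − 1) = 4 · 10 · 18 = 720. The nonzero elements number 1672 − 1 = 1671. Hence the nonzero zero-divisors number 1671 − 720 = 951.

Final answer: Z/1672Z has 951 nonzero zero-divisors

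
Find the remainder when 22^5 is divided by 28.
Use repeated squaring. Binary(5) = 101. Walk through the bits of the exponent 5 left-to-right: at each bit after the leading one, square the running value, then multiply by 22 if the bit is 1 (always reducing mod 28):
  bit 1 = 1 (leading): start with 22.
  bit 2 = 0: square 22^2 = 484 ≡ 8 (mod 28).
  bit 3 = 1: square 8^2 = 64 ≡ 8; bit is 1, so multiply 8·22 = 176 ≡ 8 (mod 28).
Final value: 22^5 ≡ 8 (mod 28).

Final answer: 8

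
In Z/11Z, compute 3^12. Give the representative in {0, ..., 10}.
Use repeated squaring. Binary(12) = 1100. Walk through the bits of the exponent 12 left-to-right: at each bit after the leading one, square the running value, then multiply by 3 if the bit is 1 (always reducing mod 11):
  bit 1 = 1 (leading): start with 3.
  bit 2 = 1: square 3^2 = 9; bit is 1, so multiply 9·3 = 27 ≡ 5 (mod 11).
  bit 3 = 0: square 5^2 = 25 ≡ 3 (mod 11).
  bit 4 = 0: square 3^2 = 9 (mod 11).
Final value: 3^12 ≡ 9 (mod 11).

Final answer: 9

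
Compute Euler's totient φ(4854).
φ(4854) = 1616

φ is multiplicative, with φ(p^e) = p^e − p^(e−1). Factorise 4854 = 2 · 3 · 809. Then
  φ(4854) = (2 − 1) · (3 − 1) · (809 − 1) = 1 · 2 · 808 = 1616.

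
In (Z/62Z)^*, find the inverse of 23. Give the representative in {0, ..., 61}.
Apply the extended Euclidean algorithm to (62, 23), tracking rows (r, s, t) with s·62 + t·23 = r. Each division r_prev = q·r_cur + r_new produces the new row as (previous row) − q·(current row):
  row A: (62, 1, 0)   [1·62 + 0·23 = 62]
  row B: (23, 0, 1)   [0·62 + 1·23 = 23]
  62 = 2·23 + 16   → row C = row A − 2·row B = (16, 1, −2)   [check: 1·62 − 2·23 = 16]
  23 = 1·16 + 7   → row D = row B − 1·row C = (7, −1, 3)   [check: −1·62 + 3·23 = 7]
  16 = 2·7 + 2   → row E = row C − 2·row D = (2, 3, −8)   [check: 3·62 − 8·23 = 2]
  7 = 3·2 + 1   → row F = row D − 3·row E = (1, −10, 27)   [check: −10·62 + 27·23 = 1]
  2 = 2·1 + 0   → remainder 0, stop. gcd = 1 (last nonzero row F).
The gcd is 1, so 23 is invertible mod 62. The last nonzero row gives −10·62 + 27·23 = 1, so t = 27. So 23^(−1) ≡ 27 (mod 62). Verify: 23 · 27 = 621 ≡ 1 (mod 62). ✓

Final answer: 23^(−1) ≡ 27 (mod 62)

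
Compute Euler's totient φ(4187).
φ is multiplicative, with φ(p^e) = p^e − p^(e−1). Factorise 4187 = 53 · 79. Then
  φ(4187) = (53 − 1) · (79 − 1) = 52 · 78 = 4056.

Final answer: φ(4187) = 4056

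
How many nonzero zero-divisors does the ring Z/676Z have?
In Z/676Z each nonzero element is either a unit (gcd with 676 is 1) or a zero-divisor (gcd > 1). The number of units is φ(676): factorise 676 = 2^2 · 13^2, so φ(676) = (2^2 − 2^1) · (13^2 − 13^1) = 2 · 156 = 312. The nonzero elements number 676 − 1 = 675. Hence the nonzero zero-divisors number 675 − 312 = 363.

Final answer: Z/676Z has 363 nonzero zero-divisors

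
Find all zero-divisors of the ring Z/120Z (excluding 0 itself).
nonzero zero-divisors of Z/120Z = {2, 3, 4, 5, 6, 8, 9, 10, 12, 14, 15, 16, 18, 20, 21, 22, 24, 25, 26, 27, 28, 30, 32, 33, 34, 35, 36, 38, 39, 40, 42, 44, 45, 46, 48, 50, 51, 52, 54, 55, 56, 57, 58, 60, 62, 63, 64, 65, 66, 68, 69, 70, 72, 74, 75, 76, 78, 80, 81, 82, 84, 85, 86, 87, 88, 90, 92, 93, 94, 95, 96, 98, 99, 100, 102, 104, 105, 106, 108, 110, 111, 112, 114, 115, 116, 117, 118}

An element a ∈ Z/120Z (with a ≠ 0) is a zero-divisor iff gcd(a, 120) > 1 (because a is a unit precisely when gcd(a, n) = 1, and in Z/nZ every nonzero, non-unit element is a zero-divisor). Scan a = 1, ..., 119 and keep those with gcd(a, 120) > 1:
  gcd(2, 120) = 2, gcd(3, 120) = 3, gcd(4, 120) = 4, gcd(5, 120) = 5, gcd(6, 120) = 6, gcd(8, 120) = 8, gcd(9, 120) = 3, gcd(10, 120) = 10, gcd(12, 120) = 12, gcd(14, 120) = 2, gcd(15, 120) = 15, gcd(16, 120) = 8, gcd(18, 120) = 6, gcd(20, 120) = 20, gcd(21, 120) = 3, gcd(22, 120) = 2, gcd(24, 120) = 24, gcd(25, 120) = 5, gcd(26, 120) = 2, gcd(27, 120) = 3, gcd(28, 120) = 4, gcd(30, 120) = 30, gcd(32, 120) = 8, gcd(33, 120) = 3, gcd(34, 120) = 2, gcd(35, 120) = 5, gcd(36, 120) = 12, gcd(38, 120) = 2, gcd(39, 120) = 3, gcd(40, 120) = 40, gcd(42, 120) = 6, gcd(44, 120) = 4, gcd(45, 120) = 15, gcd(46, 120) = 2, gcd(48, 120) = 24, gcd(50, 120) = 10, gcd(51, 120) = 3, gcd(52, 120) = 4, gcd(54, 120) = 6, gcd(55, 120) = 5, gcd(56, 120) = 8, gcd(57, 120) = 3, gcd(58, 120) = 2, gcd(60, 120) = 60, gcd(62, 120) = 2, gcd(63, 120) = 3, gcd(64, 120) = 8, gcd(65, 120) = 5, gcd(66, 120) = 6, gcd(68, 120) = 4, gcd(69, 120) = 3, gcd(70, 120) = 10, gcd(72, 120) = 24, gcd(74, 120) = 2, gcd(75, 120) = 15, gcd(76, 120) = 4, gcd(78, 120) = 6, gcd(80, 120) = 40, gcd(81, 120) = 3, gcd(82, 120) = 2, gcd(84, 120) = 12, gcd(85, 120) = 5, gcd(86, 120) = 2, gcd(87, 120) = 3, gcd(88, 120) = 8, gcd(90, 120) = 30, gcd(92, 120) = 4, gcd(93, 120) = 3, gcd(94, 120) = 2, gcd(95, 120) = 5, gcd(96, 120) = 24, gcd(98, 120) = 2, gcd(99, 120) = 3, gcd(100, 120) = 20, gcd(102, 120) = 6, gcd(104, 120) = 8, gcd(105, 120) = 15, gcd(106, 120) = 2, gcd(108, 120) = 12, gcd(110, 120) = 10, gcd(111, 120) = 3, gcd(112, 120) = 8, gcd(114, 120) = 6, gcd(115, 120) = 5, gcd(116, 120) = 4, gcd(117, 120) = 3, gcd(118, 120) = 2.
All other a ∈ {1, ..., 119} have gcd(a, 120) = 1 and are units. So the nonzero zero-divisors are exactly the 87 values of a appearing in this scan.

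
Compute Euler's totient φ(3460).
φ is multiplicative, with φ(p^e) = p^e − p^(e−1). Factorise 3460 = 2^2 · 5 · 173. Then
  φ(3460) = (2^2 − 2^1) · (5 − 1) · (173 − 1) = 2 · 4 · 172 = 1376.

Final answer: φ(3460) = 1376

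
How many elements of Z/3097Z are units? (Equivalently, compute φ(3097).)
Z/3097Z has φ(3097) = 2916 units

An element a ∈ Z/3097Z is a unit iff gcd(a, 3097) = 1, so the number of units is φ(3097). φ is multiplicative, with φ(p^e) = p^e − p^(e−1). Factorise 3097 = 19 · 163. Then
  φ(3097) = (19 − 1) · (163 − 1) = 18 · 162 = 2916.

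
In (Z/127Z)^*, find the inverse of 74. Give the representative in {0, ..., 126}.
74^(−1) ≡ 115 (mod 127)

Apply the extended Euclidean algorithm to (127, 74), tracking rows (r, s, t) with s·127 + t·74 = r. Each division r_prev = q·r_cur + r_new produces the new row as (previous row) − q·(current row):
  row A: (127, 1, 0)   [1·127 + 0·74 = 127]
  row B: (74, 0, 1)   [0·127 + 1·74 = 74]
  127 = 1·74 + 53   → row C = row A − 1·row B = (53, 1, −1)   [check: 1·127 − 1·74 = 53]
  74 = 1·53 + 21   → row D = row B − 1·row C = (21, −1, 2)   [check: −1·127 + 2·74 = 21]
  53 = 2·21 + 11   → row E = row C − 2·row D = (11, 3, −5)   [check: 3·127 − 5·74 = 11]
  21 = 1·11 + 10   → row F = row D − 1·row E = (10, −4, 7)   [check: −4·127 + 7·74 = 10]
  11 = 1·10 + 1   → row G = row E − 1·row F = (1, 7, −12)   [check: 7·127 − 12·74 = 1]
  10 = 10·1 + 0   → remainder 0, stop. gcd = 1 (last nonzero row G).
The gcd is 1, so 74 is invertible mod 127. The last nonzero row gives 7·127 − 12·74 = 1, so t = −12. So 74^(−1) ≡ −12 ≡ 115 (mod 127). Verify: 74 · 115 = 8510 ≡ 1 (mod 127). ✓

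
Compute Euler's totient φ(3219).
φ(3219) = 2016

φ is multiplicative, with φ(p^e) = p^e − p^(e−1). Factorise 3219 = 3 · 29 · 37. Then
  φ(3219) = (3 − 1) · (29 − 1) · (37 − 1) = 2 · 28 · 36 = 2016.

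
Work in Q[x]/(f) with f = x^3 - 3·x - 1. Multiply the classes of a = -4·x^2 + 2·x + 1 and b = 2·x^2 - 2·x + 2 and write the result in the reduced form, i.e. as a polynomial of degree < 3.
First multiply in Q[x] without reducing: a · b = -8·x^4 + 12·x^3 - 10·x^2 + 2·x + 2. Now divide by f(x) = x^3 - 3·x - 1, eliminating the leading term at each step:
  leading term -8·x^4: subtract (-8·x)·f(x) = -8·x^4 + 24·x^2 + 8·x, leaving 12·x^3 - 34·x^2 - 6·x + 2
  leading term 12·x^3: subtract (12)·f(x) = 12·x^3 - 36·x - 12, leaving -34·x^2 + 30·x + 14
The degree is now < 3, so this is the remainder. Hence a · b ≡ -34·x^2 + 30·x + 14 in Q[x]/(f).

Final answer: a · b ≡ -34·x^2 + 30·x + 14 (mod f(x))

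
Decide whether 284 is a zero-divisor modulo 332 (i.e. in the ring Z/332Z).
YES

gcd(284, 332) = 4 > 1, so 284 is not a unit in Z/332Z. In Z/nZ every nonzero non-unit is a zero-divisor: explicitly, take b = 332/gcd = 83 ≠ 0 (mod 332); then 284·83 = 23572 = 71·332, i.e. 284·83 ≡ 0 (mod 332). So 284 is a zero-divisor.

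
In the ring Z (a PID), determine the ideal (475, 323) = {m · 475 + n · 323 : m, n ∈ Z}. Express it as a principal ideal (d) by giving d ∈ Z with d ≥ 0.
In the PID Z, (a, b) is generated by gcd(a, b). Compute gcd(475, 323) with the extended Euclidean algorithm, tracking rows (r, s, t) with s·475 + t·323 = r:
  row A: (475, 1, 0)   [1·475 + 0·323 = 475]
  row B: (323, 0, 1)   [0·475 + 1·323 = 323]
  475 = 1·323 + 152   → row C = row A − 1·row B = (152, 1, −1)   [check: 1·475 − 1·323 = 152]
  323 = 2·152 + 19   → row D = row B − 2·row C = (19, −2, 3)   [check: −2·475 + 3·323 = 19]
  152 = 8·19 + 0   → remainder 0, stop. gcd = 19 (last nonzero row D).
So gcd(475, 323) = 19, with Bézout identity −2·475 + 3·323 = 19. Containment (⊇): the Bézout identity exhibits 19 as an element of (475, 323), giving (19) ⊆ (475, 323). Containment (⊆): since 19 | 475 and 19 | 323 (475 = 19·25, 323 = 19·17), every Z-linear combination of 475 and 323 is divisible by 19, so (475, 323) ⊆ (19). Therefore (475, 323) = (19), d = 19.

Final answer: (475, 323) = (19); d = 19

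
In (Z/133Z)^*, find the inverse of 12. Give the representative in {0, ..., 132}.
12^(−1) ≡ 122 (mod 133)

Apply the extended Euclidean algorithm to (133, 12), tracking rows (r, s, t) with s·133 + t·12 = r. Each division r_prev = q·r_cur + r_new produces the new row as (previous row) − q·(current row):
  row A: (133, 1, 0)   [1·133 + 0·12 = 133]
  row B: (12, 0, 1)   [0·133 + 1·12 = 12]
  133 = 11·12 + 1   → row C = row A − 11·row B = (1, 1, −11)   [check: 1·133 − 11·12 = 1]
  12 = 12·1 + 0   → remainder 0, stop. gcd = 1 (last nonzero row C).
The gcd is 1, so 12 is invertible mod 133. The last nonzero row gives 1·133 − 11·12 = 1, so t = −11. So 12^(−1) ≡ −11 ≡ 122 (mod 133). Verify: 12 · 122 = 1464 ≡ 1 (mod 133). ✓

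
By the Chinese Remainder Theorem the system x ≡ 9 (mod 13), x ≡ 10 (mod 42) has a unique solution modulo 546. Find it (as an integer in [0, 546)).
x ≡ 178 (mod 546); the representative in [0, 546) is 178

The moduli 13, 42 are pairwise coprime, so by the CRT there is a unique solution mod 13·42 = 546.
Solve by successive substitution. Start with x ≡ 9 (mod 13).
  Combine with x ≡ 10 (mod 42): write x = 9 + 13·t and require 9 + 13·t ≡ 10 (mod 42), i.e. 13·t ≡ 10 − 9 ≡ 1 (mod 42). Since 13^(−1) ≡ 13 (mod 42), t ≡ 13·1 ≡ 13 (mod 42). So x ≡ 9 + 13·13 = 178 (mod 546).
Unique solution in [0, 546): x = 178.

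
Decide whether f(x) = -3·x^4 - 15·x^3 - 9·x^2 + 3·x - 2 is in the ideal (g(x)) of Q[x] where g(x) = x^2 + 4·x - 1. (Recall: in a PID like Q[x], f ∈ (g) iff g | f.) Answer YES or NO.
NO

In Q[x] the ideal (g) consists of all multiples of g, so f ∈ (g) iff g | f, i.e. iff the remainder of f on division by g is 0. Divide f by g (g is monic, so eliminate the leading term of the running remainder at each step):
  leading term -3·x^4: subtract (-3·x^2)·g(x) = -3·x^4 - 12·x^3 + 3·x^2, leaving -3·x^3 - 12·x^2 + 3·x - 2
  leading term -3·x^3: subtract (-3·x)·g(x) = -3·x^3 - 12·x^2 + 3·x, leaving -2
The remainder r(x) = -2 ≠ 0 (and deg r < deg g), so g ∤ f, i.e. f ∉ (g).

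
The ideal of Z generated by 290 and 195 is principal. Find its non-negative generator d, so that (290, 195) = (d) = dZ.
In the PID Z, (a, b) is generated by gcd(a, b). Compute gcd(290, 195) with the extended Euclidean algorithm, tracking rows (r, s, t) with s·290 + t·195 = r:
  row A: (290, 1, 0)   [1·290 + 0·195 = 290]
  row B: (195, 0, 1)   [0·290 + 1·195 = 195]
  290 = 1·195 + 95   → row C = row A − 1·row B = (95, 1, −1)   [check: 1·290 − 1·195 = 95]
  195 = 2·95 + 5   → row D = row B − 2·row C = (5, −2, 3)   [check: −2·290 + 3·195 = 5]
  95 = 19·5 + 0   → remainder 0, stop. gcd = 5 (last nonzero row D).
So gcd(290, 195) = 5, with Bézout identity −2·290 + 3·195 = 5. Containment (⊇): the Bézout identity exhibits 5 as an element of (290, 195), giving (5) ⊆ (290, 195). Containment (⊆): since 5 | 290 and 5 | 195 (290 = 5·58, 195 = 5·39), every Z-linear combination of 290 and 195 is divisible by 5, so (290, 195) ⊆ (5). Therefore (290, 195) = (5), d = 5.

Final answer: (290, 195) = (5); d = 5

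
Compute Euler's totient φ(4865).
φ is multiplicative, with φ(p^e) = p^e − p^(e−1). Factorise 4865 = 5 · 7 · 139. Then
  φ(4865) = (5 − 1) · (7 − 1) · (139 − 1) = 4 · 6 · 138 = 3312.

Final answer: φ(4865) = 3312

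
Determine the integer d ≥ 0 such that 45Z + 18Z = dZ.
(45, 18) = (9); d = 9

In the PID Z, (a, b) is generated by gcd(a, b). Compute gcd(45, 18) with the extended Euclidean algorithm, tracking rows (r, s, t) with s·45 + t·18 = r:
  row A: (45, 1, 0)   [1·45 + 0·18 = 45]
  row B: (18, 0, 1)   [0·45 + 1·18 = 18]
  45 = 2·18 + 9   → row C = row A − 2·row B = (9, 1, −2)   [check: 1·45 − 2·18 = 9]
  18 = 2·9 + 0   → remainder 0, stop. gcd = 9 (last nonzero row C).
So gcd(45, 18) = 9, with Bézout identity 1·45 − 2·18 = 9. Containment (⊇): the Bézout identity exhibits 9 as an element of (45, 18), giving (9) ⊆ (45, 18). Containment (⊆): since 9 | 45 and 9 | 18 (45 = 9·5, 18 = 9·2), every Z-linear combination of 45 and 18 is divisible by 9, so (45, 18) ⊆ (9). Therefore (45, 18) = (9), d = 9.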